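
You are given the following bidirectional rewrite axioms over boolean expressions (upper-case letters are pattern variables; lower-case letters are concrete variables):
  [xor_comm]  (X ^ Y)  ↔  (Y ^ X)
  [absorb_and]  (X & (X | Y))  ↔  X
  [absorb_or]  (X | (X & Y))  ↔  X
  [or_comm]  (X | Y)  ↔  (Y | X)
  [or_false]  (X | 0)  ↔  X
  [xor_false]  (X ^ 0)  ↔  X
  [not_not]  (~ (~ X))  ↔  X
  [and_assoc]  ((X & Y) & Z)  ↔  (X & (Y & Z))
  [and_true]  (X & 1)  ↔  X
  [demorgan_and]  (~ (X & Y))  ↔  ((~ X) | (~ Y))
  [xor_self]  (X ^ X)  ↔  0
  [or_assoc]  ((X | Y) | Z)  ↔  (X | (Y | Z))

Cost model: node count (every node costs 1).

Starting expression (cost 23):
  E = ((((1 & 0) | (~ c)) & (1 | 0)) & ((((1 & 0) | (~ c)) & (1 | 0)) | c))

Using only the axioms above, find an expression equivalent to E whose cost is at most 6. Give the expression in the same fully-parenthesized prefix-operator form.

step 1: absorb_and (→) rewrites ((((1 & 0) | (~ c)) & (1 | 0)) & ((((1 & 0) | (~ c)) & (1 | 0)) | c)) into (((1 & 0) | (~ c)) & (1 | 0))
step 2: or_false (→) rewrites (1 | 0) into 1, now (((1 & 0) | (~ c)) & 1)
step 3: and_true (→) rewrites (((1 & 0) | (~ c)) & 1) into ((1 & 0) | (~ c)), reaching cost 6 (bound 6)

((1 & 0) | (~ c))   [cost 6]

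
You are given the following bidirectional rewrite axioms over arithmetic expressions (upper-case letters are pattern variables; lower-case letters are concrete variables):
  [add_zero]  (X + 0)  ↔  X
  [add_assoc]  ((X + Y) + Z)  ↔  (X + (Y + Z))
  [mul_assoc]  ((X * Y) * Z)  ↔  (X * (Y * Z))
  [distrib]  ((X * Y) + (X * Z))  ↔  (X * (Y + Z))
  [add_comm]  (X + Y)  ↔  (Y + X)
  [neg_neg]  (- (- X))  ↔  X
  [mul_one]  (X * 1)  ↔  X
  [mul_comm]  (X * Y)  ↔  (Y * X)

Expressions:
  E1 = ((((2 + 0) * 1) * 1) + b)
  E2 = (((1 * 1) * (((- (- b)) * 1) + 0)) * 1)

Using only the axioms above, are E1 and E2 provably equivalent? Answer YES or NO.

NO

Every axiom is a valid identity, so a rewrite proof would force E1 and E2 to agree under every assignment.
At b=0: E1 = 2 but E2 = 0; they differ, so no derivation exists.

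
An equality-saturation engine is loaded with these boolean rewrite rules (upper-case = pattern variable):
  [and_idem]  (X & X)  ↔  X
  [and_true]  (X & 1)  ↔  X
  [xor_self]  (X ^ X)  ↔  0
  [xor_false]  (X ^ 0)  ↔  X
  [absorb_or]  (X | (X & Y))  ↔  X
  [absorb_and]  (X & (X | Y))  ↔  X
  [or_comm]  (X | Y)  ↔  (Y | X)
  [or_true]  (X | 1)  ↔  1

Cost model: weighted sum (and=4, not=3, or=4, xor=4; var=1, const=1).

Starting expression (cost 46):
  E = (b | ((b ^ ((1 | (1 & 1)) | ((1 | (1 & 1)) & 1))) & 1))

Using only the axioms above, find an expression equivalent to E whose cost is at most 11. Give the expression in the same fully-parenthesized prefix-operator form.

(b | (b ^ 1))   [cost 11]

1. [absorb_or →] ((1 | (1 & 1)) | ((1 | (1 & 1)) & 1))  →  (1 | (1 & 1));  E = (b | ((b ^ (1 | (1 & 1))) & 1))
2. [absorb_or →] (1 | (1 & 1))  →  1;  E = (b | ((b ^ 1) & 1))
3. [and_true →] ((b ^ 1) & 1)  →  (b ^ 1);  cost 11 ≤ 11, done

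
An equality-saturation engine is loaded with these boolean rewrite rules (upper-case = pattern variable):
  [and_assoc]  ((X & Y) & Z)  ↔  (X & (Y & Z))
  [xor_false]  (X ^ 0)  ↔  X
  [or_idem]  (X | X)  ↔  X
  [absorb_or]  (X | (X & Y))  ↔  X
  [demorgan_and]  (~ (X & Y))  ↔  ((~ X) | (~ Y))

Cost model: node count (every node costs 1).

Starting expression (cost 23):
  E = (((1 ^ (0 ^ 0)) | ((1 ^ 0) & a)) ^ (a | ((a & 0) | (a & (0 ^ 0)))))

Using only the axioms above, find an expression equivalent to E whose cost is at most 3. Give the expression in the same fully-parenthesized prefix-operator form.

(1) (0 ^ 0)  =[xor_false →]=  0    ⊢ (((1 ^ (0 ^ 0)) | ((1 ^ 0) & a)) ^ (a | ((a & 0) | (a & 0))))
(2) ((a & 0) | (a & 0))  =[or_idem →]=  (a & 0)    ⊢ (((1 ^ (0 ^ 0)) | ((1 ^ 0) & a)) ^ (a | (a & 0)))
(3) (0 ^ 0)  =[xor_false →]=  0    ⊢ (((1 ^ 0) | ((1 ^ 0) & a)) ^ (a | (a & 0)))
(4) ((1 ^ 0) | ((1 ^ 0) & a))  =[absorb_or →]=  (1 ^ 0)    ⊢ ((1 ^ 0) ^ (a | (a & 0)))
(5) (a | (a & 0))  =[absorb_or →]=  a    ⊢ ((1 ^ 0) ^ a)
(6) (1 ^ 0)  =[xor_false →]=  1    ⊢ cost 3, within 3

(1 ^ a)   [cost 3]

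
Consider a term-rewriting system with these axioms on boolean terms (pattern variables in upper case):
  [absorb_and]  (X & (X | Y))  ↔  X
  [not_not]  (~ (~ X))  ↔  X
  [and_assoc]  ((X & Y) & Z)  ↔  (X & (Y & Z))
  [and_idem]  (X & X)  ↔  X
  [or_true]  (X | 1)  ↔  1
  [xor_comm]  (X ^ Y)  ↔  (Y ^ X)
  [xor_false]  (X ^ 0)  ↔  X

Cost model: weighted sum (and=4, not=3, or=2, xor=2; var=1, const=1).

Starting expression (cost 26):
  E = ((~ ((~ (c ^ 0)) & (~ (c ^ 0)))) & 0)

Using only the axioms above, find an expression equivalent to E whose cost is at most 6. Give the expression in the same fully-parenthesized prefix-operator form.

(c & 0)   [cost 6]

(1) ((~ (c ^ 0)) & (~ (c ^ 0)))  =[and_idem →]=  (~ (c ^ 0))    ⊢ ((~ (~ (c ^ 0))) & 0)
(2) (~ (~ (c ^ 0)))  =[not_not →]=  (c ^ 0)    ⊢ ((c ^ 0) & 0)
(3) (c ^ 0)  =[xor_false →]=  c    ⊢ cost 6, within 6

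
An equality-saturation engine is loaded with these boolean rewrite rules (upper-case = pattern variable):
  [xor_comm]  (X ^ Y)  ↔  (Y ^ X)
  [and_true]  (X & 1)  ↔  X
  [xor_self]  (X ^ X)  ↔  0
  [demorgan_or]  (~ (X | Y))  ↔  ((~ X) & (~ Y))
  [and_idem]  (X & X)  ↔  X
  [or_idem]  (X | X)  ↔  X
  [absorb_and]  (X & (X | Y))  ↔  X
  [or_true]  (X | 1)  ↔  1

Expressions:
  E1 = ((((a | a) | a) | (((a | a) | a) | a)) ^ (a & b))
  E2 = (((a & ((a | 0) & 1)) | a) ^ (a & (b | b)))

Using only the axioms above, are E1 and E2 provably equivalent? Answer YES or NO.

YES

1. [or_idem →] (a | a)  →  a;  E1 = ((((a | a) | a) | ((a | a) | a)) ^ (a & b))
2. [or_idem →] (((a | a) | a) | ((a | a) | a))  →  ((a | a) | a);  E1 = (((a | a) | a) ^ (a & b))
3. [or_idem →] (a | a)  →  a;  E1 = ((a | a) ^ (a & b))
4. [absorb_and ←] a  →  (a & (a | 0));  E1 = (((a & (a | 0)) | a) ^ (a & b))
5. [and_true ←] (a | 0)  →  ((a | 0) & 1);  E1 = (((a & ((a | 0) & 1)) | a) ^ (a & b))
6. [or_idem ←] b  →  (b | b);  this is E2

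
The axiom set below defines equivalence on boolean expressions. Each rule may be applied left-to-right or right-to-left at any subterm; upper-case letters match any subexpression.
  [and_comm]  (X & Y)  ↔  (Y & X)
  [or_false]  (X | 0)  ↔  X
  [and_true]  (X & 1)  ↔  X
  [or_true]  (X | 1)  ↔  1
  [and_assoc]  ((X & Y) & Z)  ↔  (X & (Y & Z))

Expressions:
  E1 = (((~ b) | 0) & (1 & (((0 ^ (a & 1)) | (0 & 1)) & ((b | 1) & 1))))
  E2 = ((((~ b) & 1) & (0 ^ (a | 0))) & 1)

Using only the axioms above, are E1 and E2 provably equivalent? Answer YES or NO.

step 1: and_true (→) rewrites (a & 1) into a, now (((~ b) | 0) & (1 & (((0 ^ a) | (0 & 1)) & ((b | 1) & 1))))
step 2: and_true (→) rewrites ((b | 1) & 1) into (b | 1), now (((~ b) | 0) & (1 & (((0 ^ a) | (0 & 1)) & (b | 1))))
step 3: and_true (→) rewrites (0 & 1) into 0, now (((~ b) | 0) & (1 & (((0 ^ a) | 0) & (b | 1))))
step 4: or_true (→) rewrites (b | 1) into 1, now (((~ b) | 0) & (1 & (((0 ^ a) | 0) & 1)))
step 5: or_false (→) rewrites ((~ b) | 0) into (~ b), now ((~ b) & (1 & (((0 ^ a) | 0) & 1)))
step 6: or_false (→) rewrites ((0 ^ a) | 0) into (0 ^ a), now ((~ b) & (1 & ((0 ^ a) & 1)))
step 7: and_true (→) rewrites ((0 ^ a) & 1) into (0 ^ a), now ((~ b) & (1 & (0 ^ a)))
step 8: and_comm (→) rewrites (1 & (0 ^ a)) into ((0 ^ a) & 1), now ((~ b) & ((0 ^ a) & 1))
step 9: and_true (→) rewrites ((0 ^ a) & 1) into (0 ^ a), now ((~ b) & (0 ^ a))
step 10: and_true (←) rewrites ((~ b) & (0 ^ a)) into (((~ b) & (0 ^ a)) & 1)
step 11: or_false (←) rewrites a into (a | 0), now (((~ b) & (0 ^ (a | 0))) & 1)
step 12: and_true (←) rewrites (~ b) into ((~ b) & 1), which is E2

YES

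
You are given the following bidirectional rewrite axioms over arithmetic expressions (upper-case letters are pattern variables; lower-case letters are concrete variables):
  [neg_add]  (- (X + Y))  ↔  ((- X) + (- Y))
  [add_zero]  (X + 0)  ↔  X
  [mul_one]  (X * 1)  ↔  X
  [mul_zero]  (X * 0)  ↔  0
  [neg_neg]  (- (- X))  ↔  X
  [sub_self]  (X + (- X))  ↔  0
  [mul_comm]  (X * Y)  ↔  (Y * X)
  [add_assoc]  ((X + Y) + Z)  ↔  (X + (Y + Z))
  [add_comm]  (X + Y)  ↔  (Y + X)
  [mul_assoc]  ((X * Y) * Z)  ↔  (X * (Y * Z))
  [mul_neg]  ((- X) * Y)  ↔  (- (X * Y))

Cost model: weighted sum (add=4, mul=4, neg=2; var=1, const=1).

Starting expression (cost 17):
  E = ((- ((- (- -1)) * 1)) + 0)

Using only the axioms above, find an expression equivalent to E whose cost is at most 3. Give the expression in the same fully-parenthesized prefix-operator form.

(- -1)   [cost 3]

1. [add_zero →] ((- ((- (- -1)) * 1)) + 0)  →  (- ((- (- -1)) * 1))
2. [mul_neg →] ((- (- -1)) * 1)  →  (- ((- -1) * 1));  E = (- (- ((- -1) * 1)))
3. [mul_neg →] ((- -1) * 1)  →  (- (-1 * 1));  E = (- (- (- (-1 * 1))))
4. [neg_neg →] (- (- (- (-1 * 1))))  →  (- (-1 * 1))
5. [mul_one →] (-1 * 1)  →  -1;  cost 3 ≤ 3, done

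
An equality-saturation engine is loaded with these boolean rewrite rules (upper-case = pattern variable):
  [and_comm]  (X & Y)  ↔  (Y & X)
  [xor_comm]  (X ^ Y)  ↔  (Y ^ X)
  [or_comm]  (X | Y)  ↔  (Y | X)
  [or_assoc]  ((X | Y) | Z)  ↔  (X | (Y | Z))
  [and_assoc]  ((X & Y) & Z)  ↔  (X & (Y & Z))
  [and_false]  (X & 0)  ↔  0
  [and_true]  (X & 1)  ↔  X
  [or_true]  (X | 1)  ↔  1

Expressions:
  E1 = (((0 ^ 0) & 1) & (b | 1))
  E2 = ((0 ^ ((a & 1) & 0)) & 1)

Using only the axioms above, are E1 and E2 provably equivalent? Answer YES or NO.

YES

(1) (b | 1)  =[or_true →]=  1    ⊢ (((0 ^ 0) & 1) & 1)
(2) (((0 ^ 0) & 1) & 1)  =[and_true →]=  ((0 ^ 0) & 1)
(3) ((0 ^ 0) & 1)  =[and_true →]=  (0 ^ 0)
(4) 0  =[and_false ←]=  (a & 0)    ⊢ (0 ^ (a & 0))
(5) (0 ^ (a & 0))  =[and_true ←]=  ((0 ^ (a & 0)) & 1)
(6) a  =[and_true ←]=  (a & 1)    ⊢ E2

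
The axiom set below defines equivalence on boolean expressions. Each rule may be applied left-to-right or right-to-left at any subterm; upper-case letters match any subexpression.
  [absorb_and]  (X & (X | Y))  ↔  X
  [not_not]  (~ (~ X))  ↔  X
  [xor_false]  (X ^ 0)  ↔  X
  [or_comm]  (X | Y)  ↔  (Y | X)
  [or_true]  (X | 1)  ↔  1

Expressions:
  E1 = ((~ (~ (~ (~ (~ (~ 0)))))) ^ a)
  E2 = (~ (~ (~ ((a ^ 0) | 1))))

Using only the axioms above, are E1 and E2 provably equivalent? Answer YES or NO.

NO

Every axiom is a valid identity, so a rewrite proof would force E1 and E2 to agree under every assignment.
At a=1: E1 = 1 but E2 = 0; they differ, so no derivation exists.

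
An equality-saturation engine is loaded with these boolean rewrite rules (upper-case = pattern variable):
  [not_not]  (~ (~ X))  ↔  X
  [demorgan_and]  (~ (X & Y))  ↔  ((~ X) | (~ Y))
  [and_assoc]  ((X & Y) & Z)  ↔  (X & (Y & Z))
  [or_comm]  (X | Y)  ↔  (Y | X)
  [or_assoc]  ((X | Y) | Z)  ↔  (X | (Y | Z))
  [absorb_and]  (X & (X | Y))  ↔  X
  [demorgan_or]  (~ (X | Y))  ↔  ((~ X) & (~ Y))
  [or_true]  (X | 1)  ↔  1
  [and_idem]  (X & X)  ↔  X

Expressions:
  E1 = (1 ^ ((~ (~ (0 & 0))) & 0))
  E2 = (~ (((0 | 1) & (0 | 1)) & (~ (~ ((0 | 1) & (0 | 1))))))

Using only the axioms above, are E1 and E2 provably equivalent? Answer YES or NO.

All listed rules preserve value, hence provable equivalence implies equal values everywhere; look for a separating assignment.
the empty assignment (no variables occur) gives E1 ↦ 1, E2 ↦ 0; values differ ⇒ not provably equivalent.

NO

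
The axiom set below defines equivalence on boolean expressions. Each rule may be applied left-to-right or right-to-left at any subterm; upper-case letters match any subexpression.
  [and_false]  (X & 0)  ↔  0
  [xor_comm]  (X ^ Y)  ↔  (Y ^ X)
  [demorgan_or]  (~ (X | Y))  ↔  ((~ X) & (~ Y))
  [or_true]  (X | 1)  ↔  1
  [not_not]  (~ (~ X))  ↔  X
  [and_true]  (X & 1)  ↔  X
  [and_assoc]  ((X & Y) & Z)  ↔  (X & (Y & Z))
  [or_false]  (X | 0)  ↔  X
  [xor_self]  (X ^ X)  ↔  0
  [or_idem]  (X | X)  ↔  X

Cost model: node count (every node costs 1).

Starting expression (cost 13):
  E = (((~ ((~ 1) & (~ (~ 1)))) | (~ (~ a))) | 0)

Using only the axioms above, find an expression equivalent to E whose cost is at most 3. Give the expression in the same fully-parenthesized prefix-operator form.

(1 | a)   [cost 3]

(1) (~ (~ 1))  =[not_not →]=  1    ⊢ (((~ ((~ 1) & 1)) | (~ (~ a))) | 0)
(2) (~ (~ a))  =[not_not →]=  a    ⊢ (((~ ((~ 1) & 1)) | a) | 0)
(3) (((~ ((~ 1) & 1)) | a) | 0)  =[or_false →]=  ((~ ((~ 1) & 1)) | a)
(4) ((~ 1) & 1)  =[and_true →]=  (~ 1)    ⊢ ((~ (~ 1)) | a)
(5) (~ (~ 1))  =[not_not →]=  1    ⊢ cost 3, within 3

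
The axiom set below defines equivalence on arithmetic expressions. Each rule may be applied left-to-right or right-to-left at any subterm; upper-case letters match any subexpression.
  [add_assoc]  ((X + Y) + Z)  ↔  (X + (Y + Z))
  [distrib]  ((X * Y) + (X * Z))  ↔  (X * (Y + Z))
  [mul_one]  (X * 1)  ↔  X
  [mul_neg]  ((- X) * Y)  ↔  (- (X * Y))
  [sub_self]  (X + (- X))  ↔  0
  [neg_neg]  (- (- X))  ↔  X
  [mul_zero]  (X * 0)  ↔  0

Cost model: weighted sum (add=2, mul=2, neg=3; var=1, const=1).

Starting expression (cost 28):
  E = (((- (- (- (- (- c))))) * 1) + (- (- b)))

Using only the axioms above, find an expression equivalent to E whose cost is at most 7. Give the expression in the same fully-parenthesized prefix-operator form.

1. [neg_neg →] (- (- (- (- c))))  →  (- (- c));  E = (((- (- (- c))) * 1) + (- (- b)))
2. [mul_one →] ((- (- (- c))) * 1)  →  (- (- (- c)));  E = ((- (- (- c))) + (- (- b)))
3. [neg_neg →] (- (- c))  →  c;  E = ((- c) + (- (- b)))
4. [neg_neg →] (- (- b))  →  b;  cost 7 ≤ 7, done

((- c) + b)   [cost 7]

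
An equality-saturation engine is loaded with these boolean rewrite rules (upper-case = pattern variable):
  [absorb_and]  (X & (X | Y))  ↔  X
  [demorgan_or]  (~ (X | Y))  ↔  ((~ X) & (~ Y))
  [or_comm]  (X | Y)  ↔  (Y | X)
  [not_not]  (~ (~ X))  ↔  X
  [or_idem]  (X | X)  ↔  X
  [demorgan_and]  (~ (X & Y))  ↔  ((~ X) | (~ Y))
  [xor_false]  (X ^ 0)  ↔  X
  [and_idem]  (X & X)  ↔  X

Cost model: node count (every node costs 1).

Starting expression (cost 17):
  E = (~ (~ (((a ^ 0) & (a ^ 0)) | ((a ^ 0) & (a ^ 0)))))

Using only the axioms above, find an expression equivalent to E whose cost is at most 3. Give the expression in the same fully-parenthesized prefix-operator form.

(~ (~ a))   [cost 3]

1. [or_idem →] (((a ^ 0) & (a ^ 0)) | ((a ^ 0) & (a ^ 0)))  →  ((a ^ 0) & (a ^ 0));  E = (~ (~ ((a ^ 0) & (a ^ 0))))
2. [and_idem →] ((a ^ 0) & (a ^ 0))  →  (a ^ 0);  E = (~ (~ (a ^ 0)))
3. [xor_false →] (a ^ 0)  →  a;  cost 3 ≤ 3, done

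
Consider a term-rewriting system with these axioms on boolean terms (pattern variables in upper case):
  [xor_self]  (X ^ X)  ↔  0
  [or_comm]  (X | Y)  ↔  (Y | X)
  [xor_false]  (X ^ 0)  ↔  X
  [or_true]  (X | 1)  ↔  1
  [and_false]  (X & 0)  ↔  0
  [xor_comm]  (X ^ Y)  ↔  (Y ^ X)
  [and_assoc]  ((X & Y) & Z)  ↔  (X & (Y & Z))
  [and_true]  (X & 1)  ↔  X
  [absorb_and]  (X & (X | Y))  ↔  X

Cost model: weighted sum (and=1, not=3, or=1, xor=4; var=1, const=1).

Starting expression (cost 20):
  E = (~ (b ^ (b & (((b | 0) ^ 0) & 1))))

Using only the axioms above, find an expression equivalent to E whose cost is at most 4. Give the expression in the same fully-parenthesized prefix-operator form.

(1) (((b | 0) ^ 0) & 1)  =[and_true →]=  ((b | 0) ^ 0)    ⊢ (~ (b ^ (b & ((b | 0) ^ 0))))
(2) ((b | 0) ^ 0)  =[xor_false →]=  (b | 0)    ⊢ (~ (b ^ (b & (b | 0))))
(3) (b & (b | 0))  =[absorb_and →]=  b    ⊢ (~ (b ^ b))
(4) (b ^ b)  =[xor_self →]=  0    ⊢ cost 4, within 4

(~ 0)   [cost 4]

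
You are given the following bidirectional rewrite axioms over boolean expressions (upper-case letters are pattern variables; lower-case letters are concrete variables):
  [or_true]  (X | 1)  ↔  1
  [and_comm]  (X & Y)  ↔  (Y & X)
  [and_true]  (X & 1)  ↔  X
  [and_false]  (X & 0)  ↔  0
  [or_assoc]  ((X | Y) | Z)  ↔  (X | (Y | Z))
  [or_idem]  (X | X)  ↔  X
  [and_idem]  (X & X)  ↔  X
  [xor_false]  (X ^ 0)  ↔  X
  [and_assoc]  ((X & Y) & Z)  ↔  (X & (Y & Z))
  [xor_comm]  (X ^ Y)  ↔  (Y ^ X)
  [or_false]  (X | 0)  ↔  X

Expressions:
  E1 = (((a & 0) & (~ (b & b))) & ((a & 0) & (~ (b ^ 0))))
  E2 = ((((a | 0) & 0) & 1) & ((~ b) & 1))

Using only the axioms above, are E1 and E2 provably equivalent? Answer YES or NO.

YES

(1) (b & b)  =[and_idem →]=  b    ⊢ (((a & 0) & (~ b)) & ((a & 0) & (~ (b ^ 0))))
(2) (b ^ 0)  =[xor_false →]=  b    ⊢ (((a & 0) & (~ b)) & ((a & 0) & (~ b)))
(3) (((a & 0) & (~ b)) & ((a & 0) & (~ b)))  =[and_idem →]=  ((a & 0) & (~ b))
(4) (~ b)  =[and_true ←]=  ((~ b) & 1)    ⊢ ((a & 0) & ((~ b) & 1))
(5) (a & 0)  =[and_true ←]=  ((a & 0) & 1)    ⊢ (((a & 0) & 1) & ((~ b) & 1))
(6) a  =[or_false ←]=  (a | 0)    ⊢ E2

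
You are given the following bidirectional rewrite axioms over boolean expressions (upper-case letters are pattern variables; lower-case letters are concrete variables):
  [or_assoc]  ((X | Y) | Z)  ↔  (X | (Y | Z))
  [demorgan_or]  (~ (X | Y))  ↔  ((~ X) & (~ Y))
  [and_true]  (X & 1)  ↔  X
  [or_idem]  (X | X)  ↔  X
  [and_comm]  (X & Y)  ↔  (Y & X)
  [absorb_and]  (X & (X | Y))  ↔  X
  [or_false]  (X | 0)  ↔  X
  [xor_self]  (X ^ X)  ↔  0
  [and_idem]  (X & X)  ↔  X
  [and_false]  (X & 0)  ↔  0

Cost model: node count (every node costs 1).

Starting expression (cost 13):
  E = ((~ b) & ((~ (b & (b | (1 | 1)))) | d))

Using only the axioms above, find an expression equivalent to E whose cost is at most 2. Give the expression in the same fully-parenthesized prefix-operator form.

(~ b)   [cost 2]

(1) (1 | 1)  =[or_idem →]=  1    ⊢ ((~ b) & ((~ (b & (b | 1))) | d))
(2) (b & (b | 1))  =[absorb_and →]=  b    ⊢ ((~ b) & ((~ b) | d))
(3) ((~ b) & ((~ b) | d))  =[absorb_and →]=  (~ b)    ⊢ cost 2, within 2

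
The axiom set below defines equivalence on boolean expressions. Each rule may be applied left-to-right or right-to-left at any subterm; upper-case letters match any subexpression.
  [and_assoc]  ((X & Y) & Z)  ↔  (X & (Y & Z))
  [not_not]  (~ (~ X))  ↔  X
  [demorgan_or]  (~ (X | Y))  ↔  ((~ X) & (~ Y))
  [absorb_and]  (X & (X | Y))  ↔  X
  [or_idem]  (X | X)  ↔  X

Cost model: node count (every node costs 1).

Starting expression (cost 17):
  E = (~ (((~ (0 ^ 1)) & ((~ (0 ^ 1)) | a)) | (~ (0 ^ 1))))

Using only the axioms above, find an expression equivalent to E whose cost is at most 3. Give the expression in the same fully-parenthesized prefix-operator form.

(0 ^ 1)   [cost 3]

1. [absorb_and →] ((~ (0 ^ 1)) & ((~ (0 ^ 1)) | a))  →  (~ (0 ^ 1));  E = (~ ((~ (0 ^ 1)) | (~ (0 ^ 1))))
2. [or_idem →] ((~ (0 ^ 1)) | (~ (0 ^ 1)))  →  (~ (0 ^ 1));  E = (~ (~ (0 ^ 1)))
3. [not_not →] (~ (~ (0 ^ 1)))  →  (0 ^ 1);  cost 3 ≤ 3, done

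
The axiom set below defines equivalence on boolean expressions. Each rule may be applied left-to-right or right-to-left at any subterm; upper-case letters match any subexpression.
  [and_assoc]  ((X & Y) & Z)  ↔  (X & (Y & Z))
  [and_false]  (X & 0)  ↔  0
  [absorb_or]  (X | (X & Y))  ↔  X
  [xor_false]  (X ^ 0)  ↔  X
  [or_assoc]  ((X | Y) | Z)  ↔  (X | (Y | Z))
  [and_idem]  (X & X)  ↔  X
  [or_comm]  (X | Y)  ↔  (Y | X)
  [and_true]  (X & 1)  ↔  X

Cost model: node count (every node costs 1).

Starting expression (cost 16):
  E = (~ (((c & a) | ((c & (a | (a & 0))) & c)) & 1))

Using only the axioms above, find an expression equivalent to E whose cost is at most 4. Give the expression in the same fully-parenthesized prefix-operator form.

step 1: absorb_or (→) rewrites (a | (a & 0)) into a, now (~ (((c & a) | ((c & a) & c)) & 1))
step 2: absorb_or (→) rewrites ((c & a) | ((c & a) & c)) into (c & a), now (~ ((c & a) & 1))
step 3: and_true (→) rewrites ((c & a) & 1) into (c & a), reaching cost 4 (bound 4)

(~ (c & a))   [cost 4]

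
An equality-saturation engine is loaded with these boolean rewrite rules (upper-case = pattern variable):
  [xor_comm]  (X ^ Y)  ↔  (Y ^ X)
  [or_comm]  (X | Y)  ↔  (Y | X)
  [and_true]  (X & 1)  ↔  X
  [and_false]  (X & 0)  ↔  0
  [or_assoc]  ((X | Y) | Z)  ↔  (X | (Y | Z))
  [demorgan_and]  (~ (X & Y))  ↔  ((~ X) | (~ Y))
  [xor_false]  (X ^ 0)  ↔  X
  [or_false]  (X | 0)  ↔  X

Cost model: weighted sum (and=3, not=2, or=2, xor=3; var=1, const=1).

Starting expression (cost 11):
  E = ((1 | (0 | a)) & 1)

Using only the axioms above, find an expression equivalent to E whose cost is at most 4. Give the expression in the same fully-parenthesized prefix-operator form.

(1 | a)   [cost 4]

step 1: and_true (→) rewrites ((1 | (0 | a)) & 1) into (1 | (0 | a))
step 2: or_comm (→) rewrites (0 | a) into (a | 0), now (1 | (a | 0))
step 3: or_false (→) rewrites (a | 0) into a, reaching cost 4 (bound 4)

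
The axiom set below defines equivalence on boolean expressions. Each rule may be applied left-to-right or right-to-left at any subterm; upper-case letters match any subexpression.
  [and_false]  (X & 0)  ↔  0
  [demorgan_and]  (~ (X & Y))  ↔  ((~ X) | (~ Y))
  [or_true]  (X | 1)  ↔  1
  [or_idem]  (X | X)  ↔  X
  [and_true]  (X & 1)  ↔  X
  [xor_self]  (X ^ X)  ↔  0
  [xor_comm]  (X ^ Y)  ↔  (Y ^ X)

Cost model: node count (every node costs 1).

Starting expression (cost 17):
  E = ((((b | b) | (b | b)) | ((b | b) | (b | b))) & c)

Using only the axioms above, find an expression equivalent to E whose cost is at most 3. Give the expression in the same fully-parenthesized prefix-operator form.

(b & c)   [cost 3]

step 1: or_idem (→) rewrites (((b | b) | (b | b)) | ((b | b) | (b | b))) into ((b | b) | (b | b)), now (((b | b) | (b | b)) & c)
step 2: or_idem (→) rewrites ((b | b) | (b | b)) into (b | b), now ((b | b) & c)
step 3: or_idem (→) rewrites (b | b) into b, reaching cost 3 (bound 3)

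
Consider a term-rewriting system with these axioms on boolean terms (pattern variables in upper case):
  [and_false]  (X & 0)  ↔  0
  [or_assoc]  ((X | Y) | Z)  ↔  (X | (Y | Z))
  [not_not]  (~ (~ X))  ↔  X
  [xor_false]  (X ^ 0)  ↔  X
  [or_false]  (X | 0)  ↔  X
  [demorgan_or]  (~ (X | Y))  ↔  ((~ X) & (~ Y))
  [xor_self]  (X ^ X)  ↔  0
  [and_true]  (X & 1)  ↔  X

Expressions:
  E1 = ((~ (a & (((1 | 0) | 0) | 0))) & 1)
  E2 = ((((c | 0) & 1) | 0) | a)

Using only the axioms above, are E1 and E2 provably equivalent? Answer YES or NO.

Every axiom is a valid identity, so a rewrite proof would force E1 and E2 to agree under every assignment.
At a=0, c=0: E1 = 1 but E2 = 0; they differ, so no derivation exists.

NO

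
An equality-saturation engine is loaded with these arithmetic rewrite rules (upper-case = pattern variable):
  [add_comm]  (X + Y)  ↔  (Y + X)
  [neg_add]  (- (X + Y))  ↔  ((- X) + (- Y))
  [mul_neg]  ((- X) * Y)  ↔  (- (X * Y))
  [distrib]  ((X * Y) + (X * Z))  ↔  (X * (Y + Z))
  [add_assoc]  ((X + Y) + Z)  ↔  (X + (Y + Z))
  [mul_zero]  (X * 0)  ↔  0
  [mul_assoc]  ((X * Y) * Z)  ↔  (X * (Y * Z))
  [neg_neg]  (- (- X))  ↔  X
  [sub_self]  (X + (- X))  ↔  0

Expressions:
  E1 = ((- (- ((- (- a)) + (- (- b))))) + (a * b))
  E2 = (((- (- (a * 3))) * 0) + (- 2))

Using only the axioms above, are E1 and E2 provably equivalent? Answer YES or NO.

The axioms are sound identities: if E1 ↔* E2 then E1 and E2 evaluate identically under any assignment.
Under a=0, b=0: E1 evaluates to 0, E2 to -2. Distinct ⇒ no rewrite sequence connects them.

NO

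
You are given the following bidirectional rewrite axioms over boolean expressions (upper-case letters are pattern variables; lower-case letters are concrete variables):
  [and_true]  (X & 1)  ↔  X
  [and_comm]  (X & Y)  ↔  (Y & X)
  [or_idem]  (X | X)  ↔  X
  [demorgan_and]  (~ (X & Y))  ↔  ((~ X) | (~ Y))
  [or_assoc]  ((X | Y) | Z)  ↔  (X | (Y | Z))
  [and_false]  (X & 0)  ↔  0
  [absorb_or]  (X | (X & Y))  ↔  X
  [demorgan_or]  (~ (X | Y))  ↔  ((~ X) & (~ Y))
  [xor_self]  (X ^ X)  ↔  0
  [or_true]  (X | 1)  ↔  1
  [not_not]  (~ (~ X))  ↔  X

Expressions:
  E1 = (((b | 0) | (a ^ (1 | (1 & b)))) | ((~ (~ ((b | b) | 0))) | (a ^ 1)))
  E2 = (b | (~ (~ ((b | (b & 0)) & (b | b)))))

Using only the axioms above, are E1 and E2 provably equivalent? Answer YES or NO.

Every axiom is a valid identity, so a rewrite proof would force E1 and E2 to agree under every assignment.
At a=0, b=0: E1 = 1 but E2 = 0; they differ, so no derivation exists.

NO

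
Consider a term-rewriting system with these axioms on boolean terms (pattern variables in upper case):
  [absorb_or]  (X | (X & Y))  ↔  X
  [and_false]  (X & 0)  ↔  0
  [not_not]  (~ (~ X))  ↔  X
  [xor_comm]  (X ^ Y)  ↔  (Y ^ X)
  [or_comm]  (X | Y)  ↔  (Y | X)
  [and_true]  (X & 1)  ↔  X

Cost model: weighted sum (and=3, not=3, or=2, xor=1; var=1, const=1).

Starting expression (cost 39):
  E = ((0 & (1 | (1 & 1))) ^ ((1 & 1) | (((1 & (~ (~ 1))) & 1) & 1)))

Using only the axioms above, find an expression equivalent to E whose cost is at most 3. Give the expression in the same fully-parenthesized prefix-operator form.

step 1: not_not (→) rewrites (~ (~ 1)) into 1, now ((0 & (1 | (1 & 1))) ^ ((1 & 1) | (((1 & 1) & 1) & 1)))
step 2: absorb_or (→) rewrites (1 | (1 & 1)) into 1, now ((0 & 1) ^ ((1 & 1) | (((1 & 1) & 1) & 1)))
step 3: and_true (→) rewrites ((1 & 1) & 1) into (1 & 1), now ((0 & 1) ^ ((1 & 1) | ((1 & 1) & 1)))
step 4: and_true (→) rewrites (0 & 1) into 0, now (0 ^ ((1 & 1) | ((1 & 1) & 1)))
step 5: absorb_or (→) rewrites ((1 & 1) | ((1 & 1) & 1)) into (1 & 1), now (0 ^ (1 & 1))
step 6: and_true (→) rewrites (1 & 1) into 1, reaching cost 3 (bound 3)

(0 ^ 1)   [cost 3]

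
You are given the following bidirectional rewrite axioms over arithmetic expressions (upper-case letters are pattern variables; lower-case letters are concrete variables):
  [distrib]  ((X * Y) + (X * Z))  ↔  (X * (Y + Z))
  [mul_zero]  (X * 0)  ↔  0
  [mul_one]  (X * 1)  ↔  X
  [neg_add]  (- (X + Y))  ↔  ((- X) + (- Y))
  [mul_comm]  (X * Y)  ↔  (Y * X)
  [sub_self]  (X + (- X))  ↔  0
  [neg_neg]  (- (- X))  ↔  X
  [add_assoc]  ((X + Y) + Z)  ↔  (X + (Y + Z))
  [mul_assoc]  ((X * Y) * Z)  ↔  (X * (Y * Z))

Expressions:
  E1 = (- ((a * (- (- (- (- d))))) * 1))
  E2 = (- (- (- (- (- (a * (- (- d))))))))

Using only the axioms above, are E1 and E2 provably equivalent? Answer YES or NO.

1. [mul_one →] ((a * (- (- (- (- d))))) * 1)  →  (a * (- (- (- (- d)))));  E1 = (- (a * (- (- (- (- d))))))
2. [neg_neg →] (- (- d))  →  d;  E1 = (- (a * (- (- d))))
3. [neg_neg →] (- (- d))  →  d;  E1 = (- (a * d))
4. [neg_neg ←] (a * d)  →  (- (- (a * d)));  E1 = (- (- (- (a * d))))
5. [neg_neg ←] (- (a * d))  →  (- (- (- (a * d))));  E1 = (- (- (- (- (- (a * d))))))
6. [neg_neg ←] d  →  (- (- d));  this is E2

YES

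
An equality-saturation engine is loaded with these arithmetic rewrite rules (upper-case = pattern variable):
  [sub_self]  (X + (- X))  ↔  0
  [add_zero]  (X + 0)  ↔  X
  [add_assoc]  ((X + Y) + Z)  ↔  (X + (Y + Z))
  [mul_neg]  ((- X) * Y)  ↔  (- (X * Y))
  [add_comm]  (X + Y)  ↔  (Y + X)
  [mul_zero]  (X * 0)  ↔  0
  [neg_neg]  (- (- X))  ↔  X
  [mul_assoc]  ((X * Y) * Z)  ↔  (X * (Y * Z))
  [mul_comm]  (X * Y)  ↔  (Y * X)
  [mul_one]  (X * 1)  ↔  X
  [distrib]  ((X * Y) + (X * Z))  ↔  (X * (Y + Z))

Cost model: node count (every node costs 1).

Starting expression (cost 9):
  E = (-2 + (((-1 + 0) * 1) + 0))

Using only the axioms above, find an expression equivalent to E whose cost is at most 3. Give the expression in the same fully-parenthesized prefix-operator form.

(-2 + -1)   [cost 3]

1. [add_zero →] (-1 + 0)  →  -1;  E = (-2 + ((-1 * 1) + 0))
2. [add_zero →] ((-1 * 1) + 0)  →  (-1 * 1);  E = (-2 + (-1 * 1))
3. [mul_one →] (-1 * 1)  →  -1;  cost 3 ≤ 3, done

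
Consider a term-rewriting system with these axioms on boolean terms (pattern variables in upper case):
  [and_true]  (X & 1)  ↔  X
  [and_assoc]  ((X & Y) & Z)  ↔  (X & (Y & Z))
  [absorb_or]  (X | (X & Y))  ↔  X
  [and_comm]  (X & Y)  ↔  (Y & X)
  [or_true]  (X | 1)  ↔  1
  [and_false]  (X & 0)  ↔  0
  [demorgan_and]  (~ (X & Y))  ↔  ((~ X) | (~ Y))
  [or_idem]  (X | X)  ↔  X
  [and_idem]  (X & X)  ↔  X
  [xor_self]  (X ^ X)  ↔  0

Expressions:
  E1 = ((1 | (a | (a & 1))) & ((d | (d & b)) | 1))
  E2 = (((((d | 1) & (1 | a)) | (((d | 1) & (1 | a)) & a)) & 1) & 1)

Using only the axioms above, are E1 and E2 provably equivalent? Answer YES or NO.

YES

(1) (a | (a & 1))  =[absorb_or →]=  a    ⊢ ((1 | a) & ((d | (d & b)) | 1))
(2) (d | (d & b))  =[absorb_or →]=  d    ⊢ ((1 | a) & (d | 1))
(3) ((1 | a) & (d | 1))  =[and_comm →]=  ((d | 1) & (1 | a))
(4) ((d | 1) & (1 | a))  =[and_true ←]=  (((d | 1) & (1 | a)) & 1)
(5) ((d | 1) & (1 | a))  =[absorb_or ←]=  (((d | 1) & (1 | a)) | (((d | 1) & (1 | a)) & a))    ⊢ ((((d | 1) & (1 | a)) | (((d | 1) & (1 | a)) & a)) & 1)
(6) (((d | 1) & (1 | a)) | (((d | 1) & (1 | a)) & a))  =[and_true ←]=  ((((d | 1) & (1 | a)) | (((d | 1) & (1 | a)) & a)) & 1)    ⊢ E2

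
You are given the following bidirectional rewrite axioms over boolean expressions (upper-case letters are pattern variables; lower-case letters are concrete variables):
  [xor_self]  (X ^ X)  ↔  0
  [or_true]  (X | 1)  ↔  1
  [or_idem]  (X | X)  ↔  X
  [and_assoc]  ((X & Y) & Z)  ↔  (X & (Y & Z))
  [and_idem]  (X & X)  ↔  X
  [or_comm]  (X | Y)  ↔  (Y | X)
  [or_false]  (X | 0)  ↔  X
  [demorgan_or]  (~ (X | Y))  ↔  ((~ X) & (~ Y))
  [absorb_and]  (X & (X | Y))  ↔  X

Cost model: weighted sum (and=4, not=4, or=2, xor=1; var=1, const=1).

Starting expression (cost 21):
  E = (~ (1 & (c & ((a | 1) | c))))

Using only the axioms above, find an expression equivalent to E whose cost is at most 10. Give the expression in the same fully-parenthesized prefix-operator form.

(~ (1 & c))   [cost 10]

step 1: or_true (→) rewrites (a | 1) into 1, now (~ (1 & (c & (1 | c))))
step 2: or_comm (→) rewrites (1 | c) into (c | 1), now (~ (1 & (c & (c | 1))))
step 3: absorb_and (→) rewrites (c & (c | 1)) into c, reaching cost 10 (bound 10)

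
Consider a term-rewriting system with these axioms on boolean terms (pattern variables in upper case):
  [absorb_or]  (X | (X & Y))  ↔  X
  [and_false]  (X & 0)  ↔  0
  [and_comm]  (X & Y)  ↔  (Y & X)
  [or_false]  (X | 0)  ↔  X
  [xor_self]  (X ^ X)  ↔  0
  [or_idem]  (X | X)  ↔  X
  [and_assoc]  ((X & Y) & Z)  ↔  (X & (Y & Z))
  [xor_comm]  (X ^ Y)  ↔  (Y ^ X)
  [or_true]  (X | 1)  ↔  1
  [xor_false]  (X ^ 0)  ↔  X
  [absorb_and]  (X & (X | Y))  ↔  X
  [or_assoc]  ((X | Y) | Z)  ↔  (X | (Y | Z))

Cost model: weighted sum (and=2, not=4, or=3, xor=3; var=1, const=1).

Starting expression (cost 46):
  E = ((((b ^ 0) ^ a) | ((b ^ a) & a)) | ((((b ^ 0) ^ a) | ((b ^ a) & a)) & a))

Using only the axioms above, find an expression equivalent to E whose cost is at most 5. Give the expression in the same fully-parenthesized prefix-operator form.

1. [absorb_or →] ((((b ^ 0) ^ a) | ((b ^ a) & a)) | ((((b ^ 0) ^ a) | ((b ^ a) & a)) & a))  →  (((b ^ 0) ^ a) | ((b ^ a) & a))
2. [xor_false →] (b ^ 0)  →  b;  E = ((b ^ a) | ((b ^ a) & a))
3. [absorb_or →] ((b ^ a) | ((b ^ a) & a))  →  (b ^ a);  cost 5 ≤ 5, done

(b ^ a)   [cost 5]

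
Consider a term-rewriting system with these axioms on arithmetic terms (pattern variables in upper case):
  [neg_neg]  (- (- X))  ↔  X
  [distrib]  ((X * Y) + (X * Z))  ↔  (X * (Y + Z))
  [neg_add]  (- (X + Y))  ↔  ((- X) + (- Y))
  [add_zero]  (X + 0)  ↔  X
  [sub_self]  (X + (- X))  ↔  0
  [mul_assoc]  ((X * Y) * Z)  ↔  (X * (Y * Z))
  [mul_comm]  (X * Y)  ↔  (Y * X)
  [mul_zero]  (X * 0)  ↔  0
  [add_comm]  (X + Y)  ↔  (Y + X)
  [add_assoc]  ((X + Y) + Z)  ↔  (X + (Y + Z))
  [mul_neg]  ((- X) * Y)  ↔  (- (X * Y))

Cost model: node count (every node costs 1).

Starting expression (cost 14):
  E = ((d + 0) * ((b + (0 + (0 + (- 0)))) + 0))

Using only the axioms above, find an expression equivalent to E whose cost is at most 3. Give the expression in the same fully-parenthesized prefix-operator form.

step 1: sub_self (→) rewrites (0 + (- 0)) into 0, now ((d + 0) * ((b + (0 + 0)) + 0))
step 2: add_zero (→) rewrites (0 + 0) into 0, now ((d + 0) * ((b + 0) + 0))
step 3: add_zero (→) rewrites (b + 0) into b, now ((d + 0) * (b + 0))
step 4: add_zero (→) rewrites (d + 0) into d, now (d * (b + 0))
step 5: add_zero (→) rewrites (b + 0) into b, reaching cost 3 (bound 3)

(d * b)   [cost 3]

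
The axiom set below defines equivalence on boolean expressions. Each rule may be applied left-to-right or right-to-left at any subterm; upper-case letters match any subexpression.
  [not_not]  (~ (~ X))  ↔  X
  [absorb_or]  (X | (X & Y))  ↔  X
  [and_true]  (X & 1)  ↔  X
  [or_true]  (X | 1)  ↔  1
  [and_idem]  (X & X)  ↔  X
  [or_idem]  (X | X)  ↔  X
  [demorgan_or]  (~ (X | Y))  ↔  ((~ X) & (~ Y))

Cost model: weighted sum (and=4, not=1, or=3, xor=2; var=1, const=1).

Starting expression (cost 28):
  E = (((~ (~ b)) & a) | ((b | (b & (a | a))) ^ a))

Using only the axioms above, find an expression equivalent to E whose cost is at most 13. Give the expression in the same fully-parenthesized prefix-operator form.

1. [or_idem →] (a | a)  →  a;  E = (((~ (~ b)) & a) | ((b | (b & a)) ^ a))
2. [absorb_or →] (b | (b & a))  →  b;  E = (((~ (~ b)) & a) | (b ^ a))
3. [not_not →] (~ (~ b))  →  b;  cost 13 ≤ 13, done

((b & a) | (b ^ a))   [cost 13]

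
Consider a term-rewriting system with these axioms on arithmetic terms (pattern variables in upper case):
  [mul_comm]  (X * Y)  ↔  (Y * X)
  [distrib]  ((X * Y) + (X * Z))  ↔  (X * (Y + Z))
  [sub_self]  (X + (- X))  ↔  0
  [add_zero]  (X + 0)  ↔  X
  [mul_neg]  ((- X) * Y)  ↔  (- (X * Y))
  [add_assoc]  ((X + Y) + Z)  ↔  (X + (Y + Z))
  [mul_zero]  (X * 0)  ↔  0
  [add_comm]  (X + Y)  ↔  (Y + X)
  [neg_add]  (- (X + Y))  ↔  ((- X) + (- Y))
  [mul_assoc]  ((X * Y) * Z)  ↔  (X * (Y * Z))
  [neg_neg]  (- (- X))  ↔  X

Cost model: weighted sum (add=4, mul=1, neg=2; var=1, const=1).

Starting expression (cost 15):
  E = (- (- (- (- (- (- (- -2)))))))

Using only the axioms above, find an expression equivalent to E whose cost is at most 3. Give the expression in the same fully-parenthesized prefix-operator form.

(- -2)   [cost 3]

step 1: neg_neg (→) rewrites (- (- (- (- (- (- (- -2))))))) into (- (- (- (- (- -2)))))
step 2: neg_neg (→) rewrites (- (- (- (- (- -2))))) into (- (- (- -2)))
step 3: neg_neg (→) rewrites (- (- -2)) into -2, reaching cost 3 (bound 3)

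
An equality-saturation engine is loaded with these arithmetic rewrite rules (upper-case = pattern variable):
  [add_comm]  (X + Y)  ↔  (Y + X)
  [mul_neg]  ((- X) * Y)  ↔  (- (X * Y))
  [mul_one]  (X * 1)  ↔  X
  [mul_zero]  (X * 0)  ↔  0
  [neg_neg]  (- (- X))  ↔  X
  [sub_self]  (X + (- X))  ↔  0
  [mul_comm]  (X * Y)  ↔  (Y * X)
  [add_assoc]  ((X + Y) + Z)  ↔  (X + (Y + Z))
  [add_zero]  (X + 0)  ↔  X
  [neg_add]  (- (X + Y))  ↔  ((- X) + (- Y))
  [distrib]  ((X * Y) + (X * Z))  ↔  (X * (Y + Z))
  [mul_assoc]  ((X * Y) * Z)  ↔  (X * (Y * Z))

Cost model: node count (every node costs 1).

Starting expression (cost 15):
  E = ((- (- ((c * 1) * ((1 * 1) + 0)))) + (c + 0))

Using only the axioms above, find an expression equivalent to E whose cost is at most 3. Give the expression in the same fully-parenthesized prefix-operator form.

step 1: neg_neg (→) rewrites (- (- ((c * 1) * ((1 * 1) + 0)))) into ((c * 1) * ((1 * 1) + 0)), now (((c * 1) * ((1 * 1) + 0)) + (c + 0))
step 2: mul_one (→) rewrites (c * 1) into c, now ((c * ((1 * 1) + 0)) + (c + 0))
step 3: mul_one (→) rewrites (1 * 1) into 1, now ((c * (1 + 0)) + (c + 0))
step 4: add_zero (→) rewrites (1 + 0) into 1, now ((c * 1) + (c + 0))
step 5: add_zero (→) rewrites (c + 0) into c, now ((c * 1) + c)
step 6: mul_one (→) rewrites (c * 1) into c, reaching cost 3 (bound 3)

(c + c)   [cost 3]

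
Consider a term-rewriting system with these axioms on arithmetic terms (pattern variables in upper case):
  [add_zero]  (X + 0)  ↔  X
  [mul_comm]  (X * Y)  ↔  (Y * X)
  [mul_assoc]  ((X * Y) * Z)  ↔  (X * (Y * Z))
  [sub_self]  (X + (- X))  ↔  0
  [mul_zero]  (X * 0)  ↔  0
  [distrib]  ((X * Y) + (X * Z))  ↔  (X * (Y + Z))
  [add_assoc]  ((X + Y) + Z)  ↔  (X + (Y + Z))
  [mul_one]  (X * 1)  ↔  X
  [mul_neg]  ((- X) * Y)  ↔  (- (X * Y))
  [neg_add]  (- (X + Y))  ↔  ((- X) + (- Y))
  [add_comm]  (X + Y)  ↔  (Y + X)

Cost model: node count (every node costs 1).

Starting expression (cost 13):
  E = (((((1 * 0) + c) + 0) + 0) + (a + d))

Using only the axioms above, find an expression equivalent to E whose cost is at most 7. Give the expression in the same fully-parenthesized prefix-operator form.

((0 + c) + (d + a))   [cost 7]

1. [mul_zero →] (1 * 0)  →  0;  E = ((((0 + c) + 0) + 0) + (a + d))
2. [add_zero →] (((0 + c) + 0) + 0)  →  ((0 + c) + 0);  E = (((0 + c) + 0) + (a + d))
3. [add_comm →] (a + d)  →  (d + a);  E = (((0 + c) + 0) + (d + a))
4. [add_zero →] ((0 + c) + 0)  →  (0 + c);  cost 7 ≤ 7, done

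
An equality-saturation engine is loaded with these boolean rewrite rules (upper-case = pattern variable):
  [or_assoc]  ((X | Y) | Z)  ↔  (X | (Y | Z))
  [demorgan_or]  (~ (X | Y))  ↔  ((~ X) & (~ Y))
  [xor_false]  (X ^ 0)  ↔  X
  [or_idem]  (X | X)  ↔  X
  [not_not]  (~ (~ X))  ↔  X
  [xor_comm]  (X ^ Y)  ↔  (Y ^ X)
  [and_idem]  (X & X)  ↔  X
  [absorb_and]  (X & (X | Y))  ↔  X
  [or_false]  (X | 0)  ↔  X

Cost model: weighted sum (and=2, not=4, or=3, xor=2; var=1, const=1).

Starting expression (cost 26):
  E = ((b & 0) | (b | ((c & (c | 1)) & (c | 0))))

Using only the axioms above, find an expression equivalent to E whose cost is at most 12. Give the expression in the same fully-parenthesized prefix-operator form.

((b & 0) | (b | c))   [cost 12]

step 1: or_false (→) rewrites (c | 0) into c, now ((b & 0) | (b | ((c & (c | 1)) & c)))
step 2: absorb_and (→) rewrites (c & (c | 1)) into c, now ((b & 0) | (b | (c & c)))
step 3: and_idem (→) rewrites (c & c) into c, reaching cost 12 (bound 12)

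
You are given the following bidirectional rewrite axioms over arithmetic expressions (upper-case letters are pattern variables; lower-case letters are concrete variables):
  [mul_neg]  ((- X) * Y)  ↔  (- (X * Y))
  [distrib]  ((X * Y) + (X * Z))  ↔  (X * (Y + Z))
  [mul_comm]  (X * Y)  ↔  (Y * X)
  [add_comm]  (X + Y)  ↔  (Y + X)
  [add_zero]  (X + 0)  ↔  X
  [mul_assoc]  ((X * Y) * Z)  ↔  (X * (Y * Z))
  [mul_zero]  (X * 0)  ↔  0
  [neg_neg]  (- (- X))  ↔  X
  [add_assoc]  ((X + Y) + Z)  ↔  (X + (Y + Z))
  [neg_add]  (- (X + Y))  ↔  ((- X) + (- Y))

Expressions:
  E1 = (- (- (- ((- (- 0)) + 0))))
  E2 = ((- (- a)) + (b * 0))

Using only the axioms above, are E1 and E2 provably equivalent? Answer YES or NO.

The axioms are sound identities: if E1 ↔* E2 then E1 and E2 evaluate identically under any assignment.
Under a=1, b=0: E1 evaluates to 0, E2 to 1. Distinct ⇒ no rewrite sequence connects them.

NO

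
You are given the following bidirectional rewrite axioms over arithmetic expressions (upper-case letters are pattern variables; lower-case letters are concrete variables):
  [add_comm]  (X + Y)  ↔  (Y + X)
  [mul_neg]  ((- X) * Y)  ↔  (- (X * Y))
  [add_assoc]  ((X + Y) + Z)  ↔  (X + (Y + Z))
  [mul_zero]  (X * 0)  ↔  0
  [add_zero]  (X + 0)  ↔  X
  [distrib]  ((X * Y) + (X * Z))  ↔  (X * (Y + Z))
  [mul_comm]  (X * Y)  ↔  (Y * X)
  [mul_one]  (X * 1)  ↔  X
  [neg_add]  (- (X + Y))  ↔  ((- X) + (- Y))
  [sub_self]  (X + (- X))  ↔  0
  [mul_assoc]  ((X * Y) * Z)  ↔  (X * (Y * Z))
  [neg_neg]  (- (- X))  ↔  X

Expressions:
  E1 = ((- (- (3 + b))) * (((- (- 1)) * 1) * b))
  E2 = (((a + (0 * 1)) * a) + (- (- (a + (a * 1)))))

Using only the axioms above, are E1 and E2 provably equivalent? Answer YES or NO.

NO

Every axiom is a valid identity, so a rewrite proof would force E1 and E2 to agree under every assignment.
At a=0, b=1: E1 = 4 but E2 = 0; they differ, so no derivation exists.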